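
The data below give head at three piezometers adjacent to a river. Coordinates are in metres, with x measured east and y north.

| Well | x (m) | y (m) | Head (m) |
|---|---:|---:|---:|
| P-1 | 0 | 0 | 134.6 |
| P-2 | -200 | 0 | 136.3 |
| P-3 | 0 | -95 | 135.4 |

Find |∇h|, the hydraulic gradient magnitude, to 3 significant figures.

∂h/∂x = (136.3 − 134.6) / (-200 − 0) = -0.008500
∂h/∂y = (135.4 − 134.6) / (-95 − 0) = -0.008421
|∇h| = √(-0.008500² + -0.008421²) = 0.01197

0.0120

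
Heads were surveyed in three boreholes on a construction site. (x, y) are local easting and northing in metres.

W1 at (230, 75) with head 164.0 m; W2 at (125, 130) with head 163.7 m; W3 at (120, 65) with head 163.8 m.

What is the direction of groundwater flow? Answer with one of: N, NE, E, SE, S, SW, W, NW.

NW

With h = a·x + b·y + c and W1 as origin, the differences give:
  (-105)·a + 55·b = -0.3
  (-110)·a + (-10)·b = -0.2
Eliminate b (×(-10) and ×55, subtract): 7100·a = 14.00 → a = ∂h/∂x = +0.001972
Back-substitute: b = ∂h/∂y = -0.001690.
Flow = −∇h = (-0.001972 east, +0.001690 north), which points northwest.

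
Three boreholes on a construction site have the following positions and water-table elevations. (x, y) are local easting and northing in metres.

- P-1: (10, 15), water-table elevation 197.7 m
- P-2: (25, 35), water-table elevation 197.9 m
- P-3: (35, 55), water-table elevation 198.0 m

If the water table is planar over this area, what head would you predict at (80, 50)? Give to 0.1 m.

198.9 m

Taking P-1 as reference: P-2−P-1 = (15, 20, +0.2); P-3−P-1 = (25, 40, +0.3).
Solve a·Δx + b·Δy = Δh: det = 15·40 − 25·20 = 100.
∂h/∂x = [(+0.2)·40 − (+0.3)·20] / 100 = +0.02000
∂h/∂y = [15·(+0.3) − 25·(+0.2)] / 100 = -0.005000
h(80, 50) = 197.7 + (+0.02000)·(70) + (-0.005000)·(35) = 197.7 +1.400 -0.175 = 198.925 m.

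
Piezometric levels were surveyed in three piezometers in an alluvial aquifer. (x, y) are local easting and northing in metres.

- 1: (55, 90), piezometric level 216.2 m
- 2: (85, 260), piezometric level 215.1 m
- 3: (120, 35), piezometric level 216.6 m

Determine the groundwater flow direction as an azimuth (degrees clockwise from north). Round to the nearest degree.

355°

Taking 1 as reference: 2−1 = (30, 170, -1.1); 3−1 = (65, -55, +0.4).
Determinant of the coordinate differences = 30·(-55) − 65·170 = -12700.
∂h/∂x = [(-1.1)·(-55) − (+0.4)·170] / -12700 = +0.0005906
∂h/∂y = [30·(+0.4) − 65·(-1.1)] / -12700 = -0.006575
Flow direction (−∇h) has components (-0.0005906 E, +0.006575 N).
Azimuth = atan2(E, N) = atan2(-0.0005906, +0.006575) = 354.9° ≈ 355°.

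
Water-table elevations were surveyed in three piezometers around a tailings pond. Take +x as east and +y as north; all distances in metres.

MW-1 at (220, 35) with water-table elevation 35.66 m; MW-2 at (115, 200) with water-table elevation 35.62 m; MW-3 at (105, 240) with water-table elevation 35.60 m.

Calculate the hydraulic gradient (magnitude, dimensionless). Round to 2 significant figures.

0.00094

Differences from MW-1: to MW-2 (Δx, Δy, Δh) = (-105, 165, -0.04); to MW-3 = (-115, 205, -0.06).
Determinant of the coordinate differences = (-105)·205 − (-115)·165 = -2550.
∂h/∂x = [(-0.04)·205 − (-0.06)·165] / -2550 = -0.0006667
∂h/∂y = [(-105)·(-0.06) − (-115)·(-0.04)] / -2550 = -0.0006667
|∇h| = √(-0.0006667² + -0.0006667²) = 0.0009429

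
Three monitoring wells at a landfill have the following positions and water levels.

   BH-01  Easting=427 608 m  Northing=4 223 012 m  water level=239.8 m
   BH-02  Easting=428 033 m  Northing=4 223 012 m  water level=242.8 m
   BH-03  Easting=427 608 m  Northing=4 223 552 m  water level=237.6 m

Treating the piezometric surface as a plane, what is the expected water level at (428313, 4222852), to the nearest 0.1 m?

∂h/∂x = (242.8 − 239.8) / (428033 − 427608) = +0.007059
∂h/∂y = (237.6 − 239.8) / (4223552 − 4223012) = -0.004074
h(428313, 4222852) = 239.8 + (+0.007059)·(705) + (-0.004074)·(-160) = 239.8 +4.976 +0.652 = 245.428 m.

245.4 m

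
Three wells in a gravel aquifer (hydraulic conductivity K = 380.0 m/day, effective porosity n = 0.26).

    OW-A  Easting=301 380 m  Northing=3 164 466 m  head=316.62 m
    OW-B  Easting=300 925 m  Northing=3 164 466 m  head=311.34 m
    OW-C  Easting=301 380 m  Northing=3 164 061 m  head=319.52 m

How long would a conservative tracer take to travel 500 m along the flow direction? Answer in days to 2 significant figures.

∂h/∂x = (311.34 − 316.62) / (300925 − 301380) = +0.01160
∂h/∂y = (319.52 − 316.62) / (3164061 − 3164466) = -0.007160
|∇h| = √(0.01160² + -0.007160²) = 0.01363
Seepage velocity v = K·i/n = 380.0 × 0.01363 / 0.26 = 19.92 m/day.
t = 500 / 19.92 = 25.1 days.

25 days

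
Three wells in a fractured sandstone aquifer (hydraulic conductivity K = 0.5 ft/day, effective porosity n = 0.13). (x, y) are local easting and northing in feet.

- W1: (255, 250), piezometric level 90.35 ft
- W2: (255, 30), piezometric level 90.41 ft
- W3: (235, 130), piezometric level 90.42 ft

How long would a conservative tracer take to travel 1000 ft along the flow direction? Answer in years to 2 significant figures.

Three-point gradient (reference W1): Δ to W2 = (0, -220, +0.06), Δ to W3 = (-20, -120, +0.07).
∂h/∂x = -0.001864, ∂h/∂y = -0.0002727 (det = -4400).
|∇h| = √(-0.001864² + -0.0002727²) = 0.001884
Seepage velocity v = K·i/n = 0.5 × 0.001884 / 0.13 = 0.007246 ft/day.
t = 1000 / 0.007246 = 1.38e+05 days = 378 years.

380 years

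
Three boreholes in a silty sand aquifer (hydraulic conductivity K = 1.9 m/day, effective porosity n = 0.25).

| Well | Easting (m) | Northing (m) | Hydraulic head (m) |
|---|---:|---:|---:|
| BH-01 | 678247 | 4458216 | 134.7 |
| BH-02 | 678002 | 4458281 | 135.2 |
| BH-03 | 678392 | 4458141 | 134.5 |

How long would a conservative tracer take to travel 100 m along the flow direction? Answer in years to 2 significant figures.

9.5 years

Taking BH-01 as reference: BH-02−BH-01 = (-245, 65, +0.5); BH-03−BH-01 = (145, -75, -0.2).
Determinant of the coordinate differences = (-245)·(-75) − 145·65 = 8950.
∂h/∂x = [(+0.5)·(-75) − (-0.2)·65] / 8950 = -0.002737
∂h/∂y = [(-245)·(-0.2) − 145·(+0.5)] / 8950 = -0.002626
|∇h| = √(-0.002737² + -0.002626²) = 0.003793
Seepage velocity v = K·i/n = 1.9 × 0.003793 / 0.25 = 0.02883 m/day.
t = 100 / 0.02883 = 3469 days = 9.5 years.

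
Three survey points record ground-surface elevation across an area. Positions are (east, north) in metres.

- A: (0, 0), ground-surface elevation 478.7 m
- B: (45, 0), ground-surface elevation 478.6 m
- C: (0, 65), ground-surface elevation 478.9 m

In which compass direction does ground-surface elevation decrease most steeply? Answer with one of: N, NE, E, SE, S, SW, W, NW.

∂z/∂x = (478.6 − 478.7) / (45 − 0) = -0.002222
∂z/∂y = (478.9 − 478.7) / (65 − 0) = +0.003077
Steepest decrease is along −∇f = (+0.002222 E, -0.003077 N) → southeast.

SE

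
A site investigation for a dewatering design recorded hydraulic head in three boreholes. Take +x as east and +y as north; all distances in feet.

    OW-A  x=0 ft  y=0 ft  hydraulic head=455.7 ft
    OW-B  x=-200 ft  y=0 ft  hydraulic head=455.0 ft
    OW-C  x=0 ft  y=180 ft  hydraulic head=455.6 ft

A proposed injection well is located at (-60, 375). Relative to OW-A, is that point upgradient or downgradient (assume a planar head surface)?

∂h/∂x = (455.0 − 455.7) / (-200 − 0) = +0.003500
∂h/∂y = (455.6 − 455.7) / (180 − 0) = -0.0005556
Head at (-60, 375) = 455.7 + (+0.003500)·(-60) + (-0.0005556)·(375) = 455.28 ft.
That is lower than the 455.7 ft at OW-A, so the point is downgradient.

downgradient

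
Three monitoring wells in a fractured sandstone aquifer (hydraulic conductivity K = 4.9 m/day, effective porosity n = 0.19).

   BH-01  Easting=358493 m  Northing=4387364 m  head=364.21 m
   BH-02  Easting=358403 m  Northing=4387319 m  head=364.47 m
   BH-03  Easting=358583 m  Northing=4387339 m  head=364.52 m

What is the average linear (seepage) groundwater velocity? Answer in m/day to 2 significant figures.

0.21 m/day

Differences from BH-01: to BH-02 (Δx, Δy, Δh) = (-90, -45, +0.26); to BH-03 = (90, -25, +0.31).
Determinant of the coordinate differences = (-90)·(-25) − 90·(-45) = 6300.
∂h/∂x = [(+0.26)·(-25) − (+0.31)·(-45)] / 6300 = +0.001183
∂h/∂y = [(-90)·(+0.31) − 90·(+0.26)] / 6300 = -0.008143
|∇h| = √(0.001183² + -0.008143²) = 0.008228
Seepage velocity v = K·i/n = 4.9 × 0.008228 / 0.19 = 0.2122 m/day.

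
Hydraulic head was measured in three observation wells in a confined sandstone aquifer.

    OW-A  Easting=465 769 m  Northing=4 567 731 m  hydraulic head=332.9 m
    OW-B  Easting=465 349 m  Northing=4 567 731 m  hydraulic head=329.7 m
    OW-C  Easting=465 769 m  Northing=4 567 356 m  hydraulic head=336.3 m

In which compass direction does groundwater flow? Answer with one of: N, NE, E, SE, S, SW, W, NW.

NW

∂h/∂x = (329.7 − 332.9) / (465349 − 465769) = +0.007619
∂h/∂y = (336.3 − 332.9) / (4567356 − 4567731) = -0.009067
Flow = −∇h = (-0.007619 east, +0.009067 north), which points northwest.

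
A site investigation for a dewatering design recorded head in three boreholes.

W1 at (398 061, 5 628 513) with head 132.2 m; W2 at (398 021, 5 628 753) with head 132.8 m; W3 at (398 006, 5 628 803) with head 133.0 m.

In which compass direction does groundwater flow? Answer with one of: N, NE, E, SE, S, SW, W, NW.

E

With h = a·x + b·y + c and W1 as origin, the differences give:
  (-40)·a + 240·b = +0.6
  (-55)·a + 290·b = +0.8
Eliminate b (×290 and ×240, subtract): 1600·a = -18.00 → a = ∂h/∂x = -0.01125
Back-substitute: b = ∂h/∂y = +0.0006250.
Flow = −∇h = (+0.01125 east, -0.0006250 north), which points east.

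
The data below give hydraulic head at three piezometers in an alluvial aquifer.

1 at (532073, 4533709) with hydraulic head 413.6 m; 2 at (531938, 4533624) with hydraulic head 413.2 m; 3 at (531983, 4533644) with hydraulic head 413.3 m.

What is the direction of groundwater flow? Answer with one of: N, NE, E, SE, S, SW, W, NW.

S

Three-point gradient (reference 1): Δ to 2 = (-135, -85, -0.4), Δ to 3 = (-90, -65, -0.3).
∂h/∂x = +0.0004444, ∂h/∂y = +0.004000 (det = 1125).
Flow = −∇h = (-0.0004444 east, -0.004000 north), which points south.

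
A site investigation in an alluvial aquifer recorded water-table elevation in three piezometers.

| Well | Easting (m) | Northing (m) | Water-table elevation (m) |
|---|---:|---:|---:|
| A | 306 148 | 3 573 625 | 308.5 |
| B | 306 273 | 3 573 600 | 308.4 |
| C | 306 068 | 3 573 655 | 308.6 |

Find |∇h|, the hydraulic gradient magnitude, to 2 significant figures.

Differences from A: to B (Δx, Δy, Δh) = (125, -25, -0.1); to C = (-80, 30, +0.1).
Solve a·Δx + b·Δy = Δh: det = 125·30 − (-80)·(-25) = 1750.
∂h/∂x = [(-0.1)·30 − (+0.1)·(-25)] / 1750 = -0.0002857
∂h/∂y = [125·(+0.1) − (-80)·(-0.1)] / 1750 = +0.002571
|∇h| = √(-0.0002857² + 0.002571²) = 0.002587

0.0026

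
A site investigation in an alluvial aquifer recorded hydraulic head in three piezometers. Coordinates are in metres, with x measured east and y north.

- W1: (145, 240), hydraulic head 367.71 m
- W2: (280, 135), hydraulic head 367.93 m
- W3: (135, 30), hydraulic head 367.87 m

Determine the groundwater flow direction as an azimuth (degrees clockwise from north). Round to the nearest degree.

309°

With h = a·x + b·y + c and W1 as origin, the differences give:
  135·a + (-105)·b = +0.22
  (-10)·a + (-210)·b = +0.16
Eliminate b (×(-210) and ×(-105), subtract): -29400·a = -29.400 → a = ∂h/∂x = +0.001000
Back-substitute: b = ∂h/∂y = -0.0008095.
Flow direction (−∇h) has components (-0.001000 E, +0.0008095 N).
Azimuth = atan2(E, N) = atan2(-0.001000, +0.0008095) = 309.0° ≈ 309°.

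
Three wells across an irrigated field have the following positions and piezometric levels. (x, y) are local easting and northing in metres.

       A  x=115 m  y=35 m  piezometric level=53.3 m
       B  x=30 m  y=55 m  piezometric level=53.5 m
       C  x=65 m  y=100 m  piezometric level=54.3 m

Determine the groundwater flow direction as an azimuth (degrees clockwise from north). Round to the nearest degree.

185°

Taking A as reference: B−A = (-85, 20, +0.2); C−A = (-50, 65, +1.0).
Determinant of the coordinate differences = (-85)·65 − (-50)·20 = -4525.
∂h/∂x = [(+0.2)·65 − (+1.0)·20] / -4525 = +0.001547
∂h/∂y = [(-85)·(+1.0) − (-50)·(+0.2)] / -4525 = +0.01657
Flow direction (−∇h) has components (-0.001547 E, -0.01657 N).
Azimuth = atan2(E, N) = atan2(-0.001547, -0.01657) = 185.3° ≈ 185°.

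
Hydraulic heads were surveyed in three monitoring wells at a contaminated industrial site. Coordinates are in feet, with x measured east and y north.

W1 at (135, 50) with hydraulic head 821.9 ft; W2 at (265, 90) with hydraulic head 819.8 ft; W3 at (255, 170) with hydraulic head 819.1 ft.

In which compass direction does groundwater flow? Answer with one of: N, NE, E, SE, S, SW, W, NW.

NE

Taking W1 as reference: W2−W1 = (130, 40, -2.1); W3−W1 = (120, 120, -2.8).
Solve a·Δx + b·Δy = Δh: det = 130·120 − 120·40 = 10800.
∂h/∂x = [(-2.1)·120 − (-2.8)·40] / 10800 = -0.01296
∂h/∂y = [130·(-2.8) − 120·(-2.1)] / 10800 = -0.01037
Flow = −∇h = (+0.01296 east, +0.01037 north), which points northeast.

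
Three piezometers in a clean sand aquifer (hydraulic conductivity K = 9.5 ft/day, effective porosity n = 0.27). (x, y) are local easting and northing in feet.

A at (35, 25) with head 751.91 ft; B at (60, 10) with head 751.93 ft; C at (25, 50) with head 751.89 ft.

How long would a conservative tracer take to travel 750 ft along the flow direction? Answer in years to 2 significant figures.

Differences from A: to B (Δx, Δy, Δh) = (25, -15, +0.02); to C = (-10, 25, -0.02).
Solve a·Δx + b·Δy = Δh: det = 25·25 − (-10)·(-15) = 475.
∂h/∂x = [(+0.02)·25 − (-0.02)·(-15)] / 475 = +0.0004211
∂h/∂y = [25·(-0.02) − (-10)·(+0.02)] / 475 = -0.0006316
|∇h| = √(0.0004211² + -0.0006316²) = 0.0007591
Seepage velocity v = K·i/n = 9.5 × 0.0007591 / 0.27 = 0.02671 ft/day.
t = 750 / 0.02671 = 2.808e+04 days = 76.9 years.

77 years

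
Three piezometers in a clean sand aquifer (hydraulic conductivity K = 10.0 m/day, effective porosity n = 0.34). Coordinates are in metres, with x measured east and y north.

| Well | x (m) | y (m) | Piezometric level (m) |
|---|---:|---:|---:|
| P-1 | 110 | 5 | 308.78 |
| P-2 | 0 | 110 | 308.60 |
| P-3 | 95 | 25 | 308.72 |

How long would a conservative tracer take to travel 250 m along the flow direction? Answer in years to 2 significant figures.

3.1 years

With h = a·x + b·y + c and P-1 as origin, the differences give:
  (-110)·a + 105·b = -0.18
  (-15)·a + 20·b = -0.06
Eliminate b (×20 and ×105, subtract): -625·a = 2.700 → a = ∂h/∂x = -0.004320
Back-substitute: b = ∂h/∂y = -0.006240.
|∇h| = √(-0.004320² + -0.006240²) = 0.007589
Seepage velocity v = K·i/n = 10.0 × 0.007589 / 0.34 = 0.2232 m/day.
t = 250 / 0.2232 = 1120 days = 3.07 years.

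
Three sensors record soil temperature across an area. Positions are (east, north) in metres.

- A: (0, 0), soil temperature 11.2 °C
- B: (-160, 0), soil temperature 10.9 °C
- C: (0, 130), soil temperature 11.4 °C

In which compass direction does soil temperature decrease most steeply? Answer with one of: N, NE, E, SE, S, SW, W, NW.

SW

∂T/∂x = (10.9 − 11.2) / (-160 − 0) = +0.001875
∂T/∂y = (11.4 − 11.2) / (130 − 0) = +0.001538
Steepest decrease is along −∇f = (-0.001875 E, -0.001538 N) → southwest.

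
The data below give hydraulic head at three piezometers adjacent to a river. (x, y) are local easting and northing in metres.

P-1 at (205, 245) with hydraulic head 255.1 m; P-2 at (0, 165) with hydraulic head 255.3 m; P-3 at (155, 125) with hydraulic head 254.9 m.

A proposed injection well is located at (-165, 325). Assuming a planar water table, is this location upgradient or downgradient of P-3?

upgradient

With h = a·x + b·y + c and P-1 as origin, the differences give:
  (-205)·a + (-80)·b = +0.2
  (-50)·a + (-120)·b = -0.2
Eliminate b (×(-120) and ×(-80), subtract): 20600·a = -40.00 → a = ∂h/∂x = -0.001942
Back-substitute: b = ∂h/∂y = +0.002476.
Head at (-165, 325) = 255.1 + (-0.001942)·(-370) + (+0.002476)·(80) = 256.02 m.
That is higher than the 254.9 m at P-3, so the point is upgradient.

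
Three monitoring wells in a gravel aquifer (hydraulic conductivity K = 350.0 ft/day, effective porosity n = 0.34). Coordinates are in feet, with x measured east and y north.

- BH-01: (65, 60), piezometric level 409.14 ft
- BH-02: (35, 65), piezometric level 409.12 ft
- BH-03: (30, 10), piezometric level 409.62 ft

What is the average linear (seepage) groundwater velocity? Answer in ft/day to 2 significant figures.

Taking BH-01 as reference: BH-02−BH-01 = (-30, 5, -0.02); BH-03−BH-01 = (-35, -50, +0.48).
Solve a·Δx + b·Δy = Δh: det = (-30)·(-50) − (-35)·5 = 1675.
∂h/∂x = [(-0.02)·(-50) − (+0.48)·5] / 1675 = -0.0008358
∂h/∂y = [(-30)·(+0.48) − (-35)·(-0.02)] / 1675 = -0.009015
|∇h| = √(-0.0008358² + -0.009015²) = 0.009054
Seepage velocity v = K·i/n = 350.0 × 0.009054 / 0.34 = 9.32 ft/day.

9.3 ft/day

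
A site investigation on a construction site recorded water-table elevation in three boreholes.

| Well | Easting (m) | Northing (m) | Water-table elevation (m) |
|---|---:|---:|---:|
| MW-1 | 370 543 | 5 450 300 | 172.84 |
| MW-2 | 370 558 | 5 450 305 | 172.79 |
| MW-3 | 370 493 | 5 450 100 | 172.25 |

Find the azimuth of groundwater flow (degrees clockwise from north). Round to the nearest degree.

131°

Differences from MW-1: to MW-2 (Δx, Δy, Δh) = (15, 5, -0.05); to MW-3 = (-50, -200, -0.59).
Determinant of the coordinate differences = 15·(-200) − (-50)·5 = -2750.
∂h/∂x = [(-0.05)·(-200) − (-0.59)·5] / -2750 = -0.004709
∂h/∂y = [15·(-0.59) − (-50)·(-0.05)] / -2750 = +0.004127
Flow direction (−∇h) has components (+0.004709 E, -0.004127 N).
Azimuth = atan2(E, N) = atan2(+0.004709, -0.004127) = 131.2° ≈ 131°.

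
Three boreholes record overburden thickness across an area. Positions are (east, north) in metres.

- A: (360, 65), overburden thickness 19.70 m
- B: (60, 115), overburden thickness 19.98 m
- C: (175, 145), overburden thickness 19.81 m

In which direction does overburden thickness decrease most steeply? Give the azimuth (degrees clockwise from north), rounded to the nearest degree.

Differences from A: to B (Δx, Δy, Δh) = (-300, 50, +0.28); to C = (-185, 80, +0.11).
Solve a·Δx + b·Δy = Δd: det = (-300)·80 − (-185)·50 = -14750.
∂d/∂x = [(+0.28)·80 − (+0.11)·50] / -14750 = -0.001146
∂d/∂y = [(-300)·(+0.11) − (-185)·(+0.28)] / -14750 = -0.001275
Steepest decrease is along −∇f: components (+0.001146 E, +0.001275 N).
Azimuth = atan2(+0.001146, +0.001275) = 42.0° ≈ 042°.

042°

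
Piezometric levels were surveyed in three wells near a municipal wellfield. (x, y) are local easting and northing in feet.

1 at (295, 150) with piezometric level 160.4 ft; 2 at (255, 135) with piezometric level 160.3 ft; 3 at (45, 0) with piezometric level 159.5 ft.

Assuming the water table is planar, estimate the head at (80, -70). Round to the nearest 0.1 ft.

159.2 ft

Taking 1 as reference: 2−1 = (-40, -15, -0.1); 3−1 = (-250, -150, -0.9).
Determinant of the coordinate differences = (-40)·(-150) − (-250)·(-15) = 2250.
∂h/∂x = [(-0.1)·(-150) − (-0.9)·(-15)] / 2250 = +0.0006667
∂h/∂y = [(-40)·(-0.9) − (-250)·(-0.1)] / 2250 = +0.004889
h(80, -70) = 160.4 + (+0.0006667)·(-215) + (+0.004889)·(-220) = 160.4 -0.143 -1.076 = 159.181 ft.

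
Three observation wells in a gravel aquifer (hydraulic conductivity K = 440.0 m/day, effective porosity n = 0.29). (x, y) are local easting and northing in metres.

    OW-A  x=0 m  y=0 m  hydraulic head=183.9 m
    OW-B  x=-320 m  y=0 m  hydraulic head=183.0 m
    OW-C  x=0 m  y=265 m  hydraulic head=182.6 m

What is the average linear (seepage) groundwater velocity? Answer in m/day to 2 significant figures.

∂h/∂x = (183.0 − 183.9) / (-320 − 0) = +0.002813
∂h/∂y = (182.6 − 183.9) / (265 − 0) = -0.004906
|∇h| = √(0.002813² + -0.004906²) = 0.005655
Seepage velocity v = K·i/n = 440.0 × 0.005655 / 0.29 = 8.58 m/day.

8.6 m/day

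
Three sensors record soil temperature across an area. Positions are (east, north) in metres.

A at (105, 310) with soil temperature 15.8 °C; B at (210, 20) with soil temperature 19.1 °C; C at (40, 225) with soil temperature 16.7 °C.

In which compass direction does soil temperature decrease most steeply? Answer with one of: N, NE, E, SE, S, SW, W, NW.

N

Differences from A: to B (Δx, Δy, Δh) = (105, -290, +3.3); to C = (-65, -85, +0.9).
Solve a·Δx + b·Δy = ΔT: det = 105·(-85) − (-65)·(-290) = -27775.
∂T/∂x = [(+3.3)·(-85) − (+0.9)·(-290)] / -27775 = +0.0007021
∂T/∂y = [105·(+0.9) − (-65)·(+3.3)] / -27775 = -0.01113
Steepest decrease is along −∇f = (-0.0007021 E, +0.01113 N) → north.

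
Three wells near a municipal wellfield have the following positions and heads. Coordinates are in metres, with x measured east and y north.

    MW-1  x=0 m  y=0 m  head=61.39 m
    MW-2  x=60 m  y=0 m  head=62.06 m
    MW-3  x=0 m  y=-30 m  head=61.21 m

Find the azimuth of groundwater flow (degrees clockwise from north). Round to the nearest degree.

242°

∂h/∂x = (62.06 − 61.39) / (60 − 0) = +0.01117
∂h/∂y = (61.21 − 61.39) / (-30 − 0) = +0.006000
Flow direction (−∇h) has components (-0.01117 E, -0.006000 N).
Azimuth = atan2(E, N) = atan2(-0.01117, -0.006000) = 241.8° ≈ 242°.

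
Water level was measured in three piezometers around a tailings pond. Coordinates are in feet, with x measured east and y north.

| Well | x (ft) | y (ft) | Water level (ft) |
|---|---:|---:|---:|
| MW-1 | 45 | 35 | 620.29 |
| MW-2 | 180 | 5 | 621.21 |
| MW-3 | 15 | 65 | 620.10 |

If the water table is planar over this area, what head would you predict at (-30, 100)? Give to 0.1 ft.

619.8 ft

Taking MW-1 as reference: MW-2−MW-1 = (135, -30, +0.92); MW-3−MW-1 = (-30, 30, -0.19).
Solve a·Δx + b·Δy = Δh: det = 135·30 − (-30)·(-30) = 3150.
∂h/∂x = [(+0.92)·30 − (-0.19)·(-30)] / 3150 = +0.006952
∂h/∂y = [135·(-0.19) − (-30)·(+0.92)] / 3150 = +0.0006190
h(-30, 100) = 620.29 + (+0.006952)·(-75) + (+0.0006190)·(65) = 620.29 -0.521 +0.040 = 619.809 ft.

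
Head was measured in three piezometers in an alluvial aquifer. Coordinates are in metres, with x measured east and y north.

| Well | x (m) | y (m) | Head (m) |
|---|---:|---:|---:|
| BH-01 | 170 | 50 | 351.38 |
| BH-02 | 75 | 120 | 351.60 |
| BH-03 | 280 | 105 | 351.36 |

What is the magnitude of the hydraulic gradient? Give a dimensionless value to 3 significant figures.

With h = a·x + b·y + c and BH-01 as origin, the differences give:
  (-95)·a + 70·b = +0.22
  110·a + 55·b = -0.02
Eliminate b (×55 and ×70, subtract): -12925·a = 13.500 → a = ∂h/∂x = -0.001044
Back-substitute: b = ∂h/∂y = +0.001725.
|∇h| = √(-0.001044² + 0.001725²) = 0.002016

0.00202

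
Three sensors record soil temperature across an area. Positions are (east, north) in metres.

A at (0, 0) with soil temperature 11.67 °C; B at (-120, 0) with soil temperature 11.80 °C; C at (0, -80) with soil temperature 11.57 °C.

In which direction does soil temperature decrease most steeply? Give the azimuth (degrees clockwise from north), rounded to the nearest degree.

139°

∂T/∂x = (11.80 − 11.67) / (-120 − 0) = -0.001083
∂T/∂y = (11.57 − 11.67) / (-80 − 0) = +0.001250
Steepest decrease is along −∇f: components (+0.001083 E, -0.001250 N).
Azimuth = atan2(+0.001083, -0.001250) = 139.1° ≈ 139°.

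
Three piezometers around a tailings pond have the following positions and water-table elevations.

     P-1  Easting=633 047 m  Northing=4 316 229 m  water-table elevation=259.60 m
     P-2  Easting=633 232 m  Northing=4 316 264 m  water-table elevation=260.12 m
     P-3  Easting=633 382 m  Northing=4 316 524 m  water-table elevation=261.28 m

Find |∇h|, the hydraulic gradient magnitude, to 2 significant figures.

0.0039

With h = a·x + b·y + c and P-1 as origin, the differences give:
  185·a + 35·b = +0.52
  335·a + 295·b = +1.68
Eliminate b (×295 and ×35, subtract): 42850·a = 94.600 → a = ∂h/∂x = +0.002208
Back-substitute: b = ∂h/∂y = +0.003188.
|∇h| = √(0.002208² + 0.003188²) = 0.003878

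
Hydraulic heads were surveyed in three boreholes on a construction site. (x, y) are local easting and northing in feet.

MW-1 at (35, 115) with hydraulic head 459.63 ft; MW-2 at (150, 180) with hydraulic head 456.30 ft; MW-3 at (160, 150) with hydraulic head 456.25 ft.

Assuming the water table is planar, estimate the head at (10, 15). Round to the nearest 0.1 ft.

460.9 ft

Taking MW-1 as reference: MW-2−MW-1 = (115, 65, -3.33); MW-3−MW-1 = (125, 35, -3.38).
Determinant of the coordinate differences = 115·35 − 125·65 = -4100.
∂h/∂x = [(-3.33)·35 − (-3.38)·65] / -4100 = -0.02516
∂h/∂y = [115·(-3.38) − 125·(-3.33)] / -4100 = -0.006720
h(10, 15) = 459.63 + (-0.02516)·(-25) + (-0.006720)·(-100) = 459.63 +0.629 +0.672 = 460.931 ft.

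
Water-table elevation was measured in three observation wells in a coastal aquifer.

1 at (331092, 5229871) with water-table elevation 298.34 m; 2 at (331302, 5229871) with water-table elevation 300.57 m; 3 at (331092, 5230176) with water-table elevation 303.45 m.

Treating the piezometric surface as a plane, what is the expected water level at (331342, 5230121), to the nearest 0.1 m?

∂h/∂x = (300.57 − 298.34) / (331302 − 331092) = +0.01062
∂h/∂y = (303.45 − 298.34) / (5230176 − 5229871) = +0.01675
h(331342, 5230121) = 298.34 + (+0.01062)·(250) + (+0.01675)·(250) = 298.34 +2.655 +4.189 = 305.183 m.

305.2 m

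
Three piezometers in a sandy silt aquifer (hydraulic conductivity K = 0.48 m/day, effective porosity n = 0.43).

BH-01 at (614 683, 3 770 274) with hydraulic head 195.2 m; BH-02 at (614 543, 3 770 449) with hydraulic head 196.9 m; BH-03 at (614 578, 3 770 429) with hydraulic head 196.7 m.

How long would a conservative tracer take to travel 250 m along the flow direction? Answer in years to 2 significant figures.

Taking BH-01 as reference: BH-02−BH-01 = (-140, 175, +1.7); BH-03−BH-01 = (-105, 155, +1.5).
Solve a·Δx + b·Δy = Δh: det = (-140)·155 − (-105)·175 = -3325.
∂h/∂x = [(+1.7)·155 − (+1.5)·175] / -3325 = -0.0003008
∂h/∂y = [(-140)·(+1.5) − (-105)·(+1.7)] / -3325 = +0.009474
|∇h| = √(-0.0003008² + 0.009474²) = 0.009479
Seepage velocity v = K·i/n = 0.48 × 0.009479 / 0.43 = 0.01058 m/day.
t = 250 / 0.01058 = 2.363e+04 days = 64.7 years.

65 years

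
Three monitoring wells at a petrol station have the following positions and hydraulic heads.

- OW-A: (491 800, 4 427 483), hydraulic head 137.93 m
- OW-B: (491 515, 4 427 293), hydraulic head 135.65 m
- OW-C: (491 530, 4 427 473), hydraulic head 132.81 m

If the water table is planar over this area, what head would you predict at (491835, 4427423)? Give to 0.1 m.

With h = a·x + b·y + c and OW-A as origin, the differences give:
  (-285)·a + (-190)·b = -2.28
  (-270)·a + (-10)·b = -5.12
Eliminate b (×(-10) and ×(-190), subtract): -48450·a = -950.000 → a = ∂h/∂x = +0.01961
Back-substitute: b = ∂h/∂y = -0.01741.
h(491835, 4427423) = 137.93 + (+0.01961)·(35) + (-0.01741)·(-60) = 137.93 +0.686 +1.045 = 139.661 m.

139.7 m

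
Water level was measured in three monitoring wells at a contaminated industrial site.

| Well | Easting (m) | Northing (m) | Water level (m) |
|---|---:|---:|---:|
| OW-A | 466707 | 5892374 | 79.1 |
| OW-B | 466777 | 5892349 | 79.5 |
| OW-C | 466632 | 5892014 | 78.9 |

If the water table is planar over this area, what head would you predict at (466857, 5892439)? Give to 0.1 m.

79.9 m

Differences from OW-A: to OW-B (Δx, Δy, Δh) = (70, -25, +0.4); to OW-C = (-75, -360, -0.2).
Solve a·Δx + b·Δy = Δh: det = 70·(-360) − (-75)·(-25) = -27075.
∂h/∂x = [(+0.4)·(-360) − (-0.2)·(-25)] / -27075 = +0.005503
∂h/∂y = [70·(-0.2) − (-75)·(+0.4)] / -27075 = -0.0005910
h(466857, 5892439) = 79.1 + (+0.005503)·(150) + (-0.0005910)·(65) = 79.1 +0.825 -0.038 = 79.887 m.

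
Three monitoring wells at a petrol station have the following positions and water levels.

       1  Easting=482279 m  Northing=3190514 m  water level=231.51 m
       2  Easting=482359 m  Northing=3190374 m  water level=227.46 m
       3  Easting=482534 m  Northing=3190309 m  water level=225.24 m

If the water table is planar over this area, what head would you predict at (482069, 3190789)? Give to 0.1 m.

239.6 m

With h = a·x + b·y + c and 1 as origin, the differences give:
  80·a + (-140)·b = -4.05
  255·a + (-205)·b = -6.27
Eliminate b (×(-205) and ×(-140), subtract): 19300·a = -47.550 → a = ∂h/∂x = -0.002464
Back-substitute: b = ∂h/∂y = +0.02752.
h(482069, 3190789) = 231.51 + (-0.002464)·(-210) + (+0.02752)·(275) = 231.51 +0.517 +7.568 = 239.596 m.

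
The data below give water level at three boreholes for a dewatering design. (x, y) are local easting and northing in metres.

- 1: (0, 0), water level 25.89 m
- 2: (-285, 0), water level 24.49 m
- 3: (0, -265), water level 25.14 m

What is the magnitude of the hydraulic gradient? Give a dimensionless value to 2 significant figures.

0.0057

∂h/∂x = (24.49 − 25.89) / (-285 − 0) = +0.004912
∂h/∂y = (25.14 − 25.89) / (-265 − 0) = +0.002830
|∇h| = √(0.004912² + 0.002830²) = 0.005669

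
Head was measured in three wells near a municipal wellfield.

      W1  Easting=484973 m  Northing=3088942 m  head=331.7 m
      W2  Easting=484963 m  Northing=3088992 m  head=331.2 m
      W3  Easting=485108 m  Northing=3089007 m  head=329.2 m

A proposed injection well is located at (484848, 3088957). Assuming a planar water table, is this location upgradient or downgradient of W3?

Differences from W1: to W2 (Δx, Δy, Δh) = (-10, 50, -0.5); to W3 = (135, 65, -2.5).
Determinant of the coordinate differences = (-10)·65 − 135·50 = -7400.
∂h/∂x = [(-0.5)·65 − (-2.5)·50] / -7400 = -0.01250
∂h/∂y = [(-10)·(-2.5) − 135·(-0.5)] / -7400 = -0.01250
Head at (484848, 3088957) = 331.7 + (-0.01250)·(-125) + (-0.01250)·(15) = 333.08 m.
That is higher than the 329.2 m at W3, so the point is upgradient.

upgradient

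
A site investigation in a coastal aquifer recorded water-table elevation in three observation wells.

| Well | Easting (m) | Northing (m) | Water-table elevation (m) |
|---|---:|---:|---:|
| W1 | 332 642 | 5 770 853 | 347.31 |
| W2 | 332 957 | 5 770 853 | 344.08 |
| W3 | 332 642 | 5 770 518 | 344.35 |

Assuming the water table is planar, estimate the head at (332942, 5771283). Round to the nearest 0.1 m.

348.0 m

∂h/∂x = (344.08 − 347.31) / (332957 − 332642) = -0.01025
∂h/∂y = (344.35 − 347.31) / (5770518 − 5770853) = +0.008836
h(332942, 5771283) = 347.31 + (-0.01025)·(300) + (+0.008836)·(430) = 347.31 -3.076 +3.799 = 348.033 m.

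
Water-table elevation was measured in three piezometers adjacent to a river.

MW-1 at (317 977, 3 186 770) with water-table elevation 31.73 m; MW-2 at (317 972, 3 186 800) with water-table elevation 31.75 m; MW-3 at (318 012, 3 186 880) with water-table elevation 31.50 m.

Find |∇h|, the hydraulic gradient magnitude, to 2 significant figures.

0.0057

Differences from MW-1: to MW-2 (Δx, Δy, Δh) = (-5, 30, +0.02); to MW-3 = (35, 110, -0.23).
Solve a·Δx + b·Δy = Δh: det = (-5)·110 − 35·30 = -1600.
∂h/∂x = [(+0.02)·110 − (-0.23)·30] / -1600 = -0.005687
∂h/∂y = [(-5)·(-0.23) − 35·(+0.02)] / -1600 = -0.0002813
|∇h| = √(-0.005687² + -0.0002813²) = 0.005694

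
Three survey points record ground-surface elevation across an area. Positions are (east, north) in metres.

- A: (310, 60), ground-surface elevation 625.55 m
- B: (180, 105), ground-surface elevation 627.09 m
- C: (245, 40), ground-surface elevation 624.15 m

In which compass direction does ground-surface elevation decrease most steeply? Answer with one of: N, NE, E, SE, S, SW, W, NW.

Taking A as reference: B−A = (-130, 45, +1.54); C−A = (-65, -20, -1.40).
Determinant of the coordinate differences = (-130)·(-20) − (-65)·45 = 5525.
∂z/∂x = [(+1.54)·(-20) − (-1.40)·45] / 5525 = +0.005828
∂z/∂y = [(-130)·(-1.40) − (-65)·(+1.54)] / 5525 = +0.05106
Steepest decrease is along −∇f = (-0.005828 E, -0.05106 N) → south.

S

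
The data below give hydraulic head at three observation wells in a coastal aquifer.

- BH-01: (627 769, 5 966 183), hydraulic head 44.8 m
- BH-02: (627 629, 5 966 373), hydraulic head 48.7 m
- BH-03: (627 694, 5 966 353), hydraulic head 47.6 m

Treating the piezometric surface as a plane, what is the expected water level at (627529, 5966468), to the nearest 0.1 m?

With h = a·x + b·y + c and BH-01 as origin, the differences give:
  (-140)·a + 190·b = +3.9
  (-75)·a + 170·b = +2.8
Eliminate b (×170 and ×190, subtract): -9550·a = 131.00 → a = ∂h/∂x = -0.01372
Back-substitute: b = ∂h/∂y = +0.01042.
h(627529, 5966468) = 44.8 + (-0.01372)·(-240) + (+0.01042)·(285) = 44.8 +3.292 +2.969 = 51.062 m.

51.1 m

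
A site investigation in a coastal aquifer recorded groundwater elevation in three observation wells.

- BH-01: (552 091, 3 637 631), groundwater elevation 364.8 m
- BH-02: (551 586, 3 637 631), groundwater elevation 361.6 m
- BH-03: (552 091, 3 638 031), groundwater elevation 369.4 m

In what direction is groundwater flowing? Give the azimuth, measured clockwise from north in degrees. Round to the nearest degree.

209°

∂h/∂x = (361.6 − 364.8) / (551586 − 552091) = +0.006337
∂h/∂y = (369.4 − 364.8) / (3638031 − 3637631) = +0.01150
Flow direction (−∇h) has components (-0.006337 E, -0.01150 N).
Azimuth = atan2(E, N) = atan2(-0.006337, -0.01150) = 208.9° ≈ 209°.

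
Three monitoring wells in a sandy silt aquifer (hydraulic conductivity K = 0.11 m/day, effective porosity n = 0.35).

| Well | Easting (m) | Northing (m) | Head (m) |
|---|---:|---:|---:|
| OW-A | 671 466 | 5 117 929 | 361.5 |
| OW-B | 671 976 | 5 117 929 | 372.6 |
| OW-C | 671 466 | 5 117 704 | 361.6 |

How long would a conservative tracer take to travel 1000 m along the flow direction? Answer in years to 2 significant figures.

∂h/∂x = (372.6 − 361.5) / (671976 − 671466) = +0.02176
∂h/∂y = (361.6 − 361.5) / (5117704 − 5117929) = -0.0004444
|∇h| = √(0.02176² + -0.0004444²) = 0.02176
Seepage velocity v = K·i/n = 0.11 × 0.02176 / 0.35 = 0.006839 m/day.
t = 1000 / 0.006839 = 1.462e+05 days = 400 years.

400 years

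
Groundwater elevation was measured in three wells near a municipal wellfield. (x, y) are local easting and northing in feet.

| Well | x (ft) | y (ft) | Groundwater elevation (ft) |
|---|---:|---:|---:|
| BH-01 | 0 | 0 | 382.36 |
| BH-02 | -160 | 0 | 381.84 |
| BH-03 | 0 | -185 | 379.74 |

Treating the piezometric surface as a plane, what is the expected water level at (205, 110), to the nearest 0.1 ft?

∂h/∂x = (381.84 − 382.36) / (-160 − 0) = +0.003250
∂h/∂y = (379.74 − 382.36) / (-185 − 0) = +0.01416
h(205, 110) = 382.36 + (+0.003250)·(205) + (+0.01416)·(110) = 382.36 +0.666 +1.558 = 384.584 ft.

384.6 ft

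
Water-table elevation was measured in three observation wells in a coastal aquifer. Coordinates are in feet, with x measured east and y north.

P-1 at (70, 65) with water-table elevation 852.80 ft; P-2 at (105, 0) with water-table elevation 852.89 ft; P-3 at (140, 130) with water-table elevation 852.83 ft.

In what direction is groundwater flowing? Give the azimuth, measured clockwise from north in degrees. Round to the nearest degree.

304°

Three-point gradient (reference P-1): Δ to P-2 = (35, -65, +0.09), Δ to P-3 = (70, 65, +0.03).
∂h/∂x = +0.001143, ∂h/∂y = -0.0007692 (det = 6825).
Flow direction (−∇h) has components (-0.001143 E, +0.0007692 N).
Azimuth = atan2(E, N) = atan2(-0.001143, +0.0007692) = 303.9° ≈ 304°.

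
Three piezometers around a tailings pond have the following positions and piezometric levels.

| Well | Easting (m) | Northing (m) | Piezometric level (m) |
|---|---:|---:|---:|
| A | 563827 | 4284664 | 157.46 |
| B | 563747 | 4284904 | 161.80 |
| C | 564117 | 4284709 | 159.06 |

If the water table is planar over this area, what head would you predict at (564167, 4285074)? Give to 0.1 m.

166.1 m

With h = a·x + b·y + c and A as origin, the differences give:
  (-80)·a + 240·b = +4.34
  290·a + 45·b = +1.60
Eliminate b (×45 and ×240, subtract): -73200·a = -188.700 → a = ∂h/∂x = +0.002578
Back-substitute: b = ∂h/∂y = +0.01894.
h(564167, 4285074) = 157.46 + (+0.002578)·(340) + (+0.01894)·(410) = 157.46 +0.876 +7.766 = 166.103 m.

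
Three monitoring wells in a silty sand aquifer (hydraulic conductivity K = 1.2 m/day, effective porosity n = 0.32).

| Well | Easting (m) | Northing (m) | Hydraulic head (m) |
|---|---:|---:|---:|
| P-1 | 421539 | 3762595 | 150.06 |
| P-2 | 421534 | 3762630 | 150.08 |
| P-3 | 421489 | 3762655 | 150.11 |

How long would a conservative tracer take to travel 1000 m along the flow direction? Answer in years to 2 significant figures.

With h = a·x + b·y + c and P-1 as origin, the differences give:
  (-5)·a + 35·b = +0.02
  (-50)·a + 60·b = +0.05
Eliminate b (×60 and ×35, subtract): 1450·a = -0.550 → a = ∂h/∂x = -0.0003793
Back-substitute: b = ∂h/∂y = +0.0005172.
|∇h| = √(-0.0003793² + 0.0005172²) = 0.0006414
Seepage velocity v = K·i/n = 1.2 × 0.0006414 / 0.32 = 0.002405 m/day.
t = 1000 / 0.002405 = 4.158e+05 days = 1.14e+03 years.

1100 years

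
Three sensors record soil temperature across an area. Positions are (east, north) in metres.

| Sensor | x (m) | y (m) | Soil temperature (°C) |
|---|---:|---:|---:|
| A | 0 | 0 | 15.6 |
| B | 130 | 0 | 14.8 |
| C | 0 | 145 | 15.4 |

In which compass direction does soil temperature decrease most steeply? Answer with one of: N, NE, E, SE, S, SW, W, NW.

∂T/∂x = (14.8 − 15.6) / (130 − 0) = -0.006154
∂T/∂y = (15.4 − 15.6) / (145 − 0) = -0.001379
Steepest decrease is along −∇f = (+0.006154 E, +0.001379 N) → east.

E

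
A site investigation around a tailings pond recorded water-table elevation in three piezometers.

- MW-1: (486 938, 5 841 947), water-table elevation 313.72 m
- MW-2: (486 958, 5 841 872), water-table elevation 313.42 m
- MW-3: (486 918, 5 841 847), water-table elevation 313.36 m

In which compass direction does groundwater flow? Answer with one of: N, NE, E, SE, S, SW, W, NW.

S

Taking MW-1 as reference: MW-2−MW-1 = (20, -75, -0.30); MW-3−MW-1 = (-20, -100, -0.36).
Determinant of the coordinate differences = 20·(-100) − (-20)·(-75) = -3500.
∂h/∂x = [(-0.30)·(-100) − (-0.36)·(-75)] / -3500 = -0.0008571
∂h/∂y = [20·(-0.36) − (-20)·(-0.30)] / -3500 = +0.003771
Flow = −∇h = (+0.0008571 east, -0.003771 north), which points south.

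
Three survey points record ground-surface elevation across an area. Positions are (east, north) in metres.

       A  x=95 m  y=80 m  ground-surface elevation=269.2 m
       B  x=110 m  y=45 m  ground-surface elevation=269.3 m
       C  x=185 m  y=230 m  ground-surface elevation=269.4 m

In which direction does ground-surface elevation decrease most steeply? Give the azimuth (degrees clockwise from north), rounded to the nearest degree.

285°

Differences from A: to B (Δx, Δy, Δh) = (15, -35, +0.1); to C = (90, 150, +0.2).
Solve a·Δx + b·Δy = Δz: det = 15·150 − 90·(-35) = 5400.
∂z/∂x = [(+0.1)·150 − (+0.2)·(-35)] / 5400 = +0.004074
∂z/∂y = [15·(+0.2) − 90·(+0.1)] / 5400 = -0.001111
Steepest decrease is along −∇f: components (-0.004074 E, +0.001111 N).
Azimuth = atan2(-0.004074, +0.001111) = 285.3° ≈ 285°.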